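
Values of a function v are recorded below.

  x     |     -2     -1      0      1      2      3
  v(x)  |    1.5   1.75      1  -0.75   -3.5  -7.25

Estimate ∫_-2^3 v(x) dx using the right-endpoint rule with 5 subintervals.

Δx = 1.
Sum = 1·[1.75 + 1 + (-0.75) + (-3.5) + (-7.25)] = -8.75.

-8.75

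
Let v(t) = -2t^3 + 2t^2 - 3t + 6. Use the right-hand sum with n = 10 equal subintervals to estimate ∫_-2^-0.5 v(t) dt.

Δt = (-0.5 − (-2))/10 = 0.15.
Right endpoints: -1.85, -1.7, -1.55, -1.4, -1.25, -1.1, -0.95, -0.8, -0.65, -0.5.
v(-1.85) = 31.05825, v(-1.7) = 26.706, v(-1.55) = 22.90275, v(-1.4) = 19.608, v(-1.25) = 16.78125, v(-1.1) = 14.382, v(-0.95) = 12.36975, v(-0.8) = 10.704, v(-0.65) = 9.34425, v(-0.5) = 8.25.
Sum = Δt · [v(-1.85) + v(-1.7) + v(-1.55) + ...].
Sum = 25.8159375.

25.8159375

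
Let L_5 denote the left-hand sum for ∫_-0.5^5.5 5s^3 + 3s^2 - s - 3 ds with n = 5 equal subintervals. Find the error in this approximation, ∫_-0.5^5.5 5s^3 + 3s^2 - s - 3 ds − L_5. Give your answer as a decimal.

491.58

Exact integral: ∫_-0.5^5.5 f(s) ds = 1277.25.
L_5 = 785.67.
Error = 1277.25 − 785.67 = 491.58.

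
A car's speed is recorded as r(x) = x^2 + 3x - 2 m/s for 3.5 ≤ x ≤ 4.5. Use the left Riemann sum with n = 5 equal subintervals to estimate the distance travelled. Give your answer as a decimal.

24.99

Δx = (4.5 − 3.5)/5 = 0.2.
Left endpoints: 3.5, 3.7, 3.9, 4.1, 4.3.
r(3.5) = 20.75, r(3.7) = 22.79, r(3.9) = 24.91, r(4.1) = 27.11, r(4.3) = 29.39.
Sum = Δx · [r(3.5) + r(3.7) + r(3.9) + r(4.1) + r(4.3)].
Sum = 24.99.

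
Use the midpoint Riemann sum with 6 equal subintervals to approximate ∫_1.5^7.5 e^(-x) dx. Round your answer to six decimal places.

Δx = (7.5 − 1.5)/6 = 1.
Midpoints: 2, 3, 4, 5, 6, 7.
f(2) ≈ 0.135335, f(3) ≈ 0.049787, f(4) ≈ 0.018316, f(5) ≈ 0.006738, f(6) ≈ 0.002479, f(7) ≈ 0.000912.
Sum = Δx · [f(2) + f(3) + f(4) + ...].
Sum ≈ 0.213567.

0.213567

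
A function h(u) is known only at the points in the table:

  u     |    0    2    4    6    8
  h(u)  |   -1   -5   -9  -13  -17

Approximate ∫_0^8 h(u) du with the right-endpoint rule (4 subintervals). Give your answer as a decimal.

Δu = 2.
Sum = 2·[(-5) + (-9) + (-13) + (-17)] = -88.

-88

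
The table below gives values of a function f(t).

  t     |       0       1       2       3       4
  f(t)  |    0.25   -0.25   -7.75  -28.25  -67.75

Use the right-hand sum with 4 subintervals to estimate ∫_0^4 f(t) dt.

-104

Δt = 1.
Sum = 1·[(-0.25) + (-7.75) + (-28.25) + (-67.75)] = -104.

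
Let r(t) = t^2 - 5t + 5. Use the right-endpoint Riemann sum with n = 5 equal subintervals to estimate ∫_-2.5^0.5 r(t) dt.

Δt = (0.5 − (-2.5))/5 = 0.6.
Right endpoints: -1.9, -1.3, -0.7, -0.1, 0.5.
r(-1.9) = 18.11, r(-1.3) = 13.19, r(-0.7) = 8.99, r(-0.1) = 5.51, r(0.5) = 2.75.
Sum = Δt · [r(-1.9) + r(-1.3) + r(-0.7) + r(-0.1) + r(0.5)].
Sum = 29.13.

29.13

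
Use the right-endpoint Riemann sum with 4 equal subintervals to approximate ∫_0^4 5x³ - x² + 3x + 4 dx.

516

Δx = (4 − 0)/4 = 1.
Right endpoints: 1, 2, 3, 4.
f(1) = 11, f(2) = 46, f(3) = 139, f(4) = 320.
Sum = Δx · [f(1) + f(2) + f(3) + f(4)].
Sum = 516.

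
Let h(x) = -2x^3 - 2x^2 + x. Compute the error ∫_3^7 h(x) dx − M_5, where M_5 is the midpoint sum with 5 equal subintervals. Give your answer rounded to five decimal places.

-6.82667

Exact integral: ∫_3^7 h(x) dx ≈ -1350.6666667.
M_5 = -1343.84.
Error ≈ -1350.6666667 − (-1343.84) ≈ -6.82667.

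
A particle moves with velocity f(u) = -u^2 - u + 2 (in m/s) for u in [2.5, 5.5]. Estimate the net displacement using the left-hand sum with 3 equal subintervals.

-43.25

Δu = (5.5 − 2.5)/3 = 1.
Left endpoints: 2.5, 3.5, 4.5.
f(2.5) = -6.75, f(3.5) = -13.75, f(4.5) = -22.75.
Sum = Δu · [f(2.5) + f(3.5) + f(4.5)].
Sum = -43.25.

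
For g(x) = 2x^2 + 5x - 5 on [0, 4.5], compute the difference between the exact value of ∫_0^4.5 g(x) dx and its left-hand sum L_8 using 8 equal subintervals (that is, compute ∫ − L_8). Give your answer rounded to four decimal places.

Exact integral: ∫_0^4.5 g(x) dx = 88.875.
L_8 ≈ 71.630859.
Error ≈ 88.875 − 71.630859 ≈ 17.2441.

17.2441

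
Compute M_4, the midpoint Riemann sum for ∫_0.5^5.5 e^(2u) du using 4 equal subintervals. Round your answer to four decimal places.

23359.2571

Δu = (5.5 − 0.5)/4 = 1.25.
Midpoints: 1.125, 2.375, 3.625, 4.875.
f(1.125) ≈ 9.4877, f(2.375) ≈ 115.5843, f(3.625) ≈ 1408.1048, f(4.875) ≈ 17154.2288.
Sum = Δu · [f(1.125) + f(2.375) + f(3.625) + f(4.875)].
Sum ≈ 23359.2571.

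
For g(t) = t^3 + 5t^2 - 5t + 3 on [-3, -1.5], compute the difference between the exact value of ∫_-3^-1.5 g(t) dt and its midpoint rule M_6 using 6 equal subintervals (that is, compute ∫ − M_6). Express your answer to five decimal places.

Exact integral: ∫_-3^-1.5 g(t) dt = 41.765625.
M_6 ≈ 41.7792969.
Error ≈ 41.765625 − 41.7792969 ≈ -0.01367.

-0.01367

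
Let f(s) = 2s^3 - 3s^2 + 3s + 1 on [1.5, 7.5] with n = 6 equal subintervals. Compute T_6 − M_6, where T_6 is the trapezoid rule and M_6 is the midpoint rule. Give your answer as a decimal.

36

T_6 = 1272.
M_6 = 1236.
T_6 − M_6 = 36.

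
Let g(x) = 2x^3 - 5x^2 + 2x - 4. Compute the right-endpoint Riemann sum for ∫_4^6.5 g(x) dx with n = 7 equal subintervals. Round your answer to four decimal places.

483.8265

Δx = (6.5 − 4)/7 = 5/14.
Right endpoints: 61/14, 33/7, 71/14, 38/7, 81/14, 43/7, 6.5.
g(61/14) = 51607/686, g(33/7) = 35621/343, g(71/14) = 47476/343, g(38/7) = 61556/343, g(81/14) = 156097/686, g(43/7) = 97141/343, g(6.5) = 347.
Sum = Δx · [g(61/14) + g(33/7) + g(71/14) + ...].
Sum ≈ 483.8265.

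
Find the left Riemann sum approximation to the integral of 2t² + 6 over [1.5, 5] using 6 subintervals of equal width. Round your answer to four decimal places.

Δt = (5 − 1.5)/6 = 7/12.
Left endpoints: 1.5, 25/12, 8/3, 3.25, 23/6, 53/12.
f(1.5) = 10.5, f(25/12) = 1057/72, f(8/3) = 182/9, f(3.25) = 27.125, f(23/6) = 637/18, f(53/12) = 3241/72.
Sum = Δt · [f(1.5) + f(25/12) + f(8/3) + ...].
Sum ≈ 89.2095.

89.2095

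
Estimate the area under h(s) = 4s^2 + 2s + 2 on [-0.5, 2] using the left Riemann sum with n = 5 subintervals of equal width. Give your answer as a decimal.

15

Δs = (2 − (-0.5))/5 = 0.5.
Left endpoints: -0.5, 0, 0.5, 1, 1.5.
h(-0.5) = 2, h(0) = 2, h(0.5) = 4, h(1) = 8, h(1.5) = 14.
Sum = Δs · [h(-0.5) + h(0) + h(0.5) + h(1) + h(1.5)].
Sum = 15.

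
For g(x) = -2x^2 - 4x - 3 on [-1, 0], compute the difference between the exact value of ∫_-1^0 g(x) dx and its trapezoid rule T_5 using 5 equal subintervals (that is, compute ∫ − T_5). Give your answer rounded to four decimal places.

0.0133

Exact integral: ∫_-1^0 g(x) dx ≈ -1.666667.
T_5 = -1.68.
Error ≈ -1.666667 − (-1.68) ≈ 0.0133.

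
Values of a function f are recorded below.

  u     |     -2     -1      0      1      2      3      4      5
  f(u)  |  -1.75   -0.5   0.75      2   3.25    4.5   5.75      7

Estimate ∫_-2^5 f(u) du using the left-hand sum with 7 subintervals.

14

Δu = 1.
Sum = 1·[(-1.75) + (-0.5) + 0.75 + 2 + 3.25 + 4.5 + 5.75] = 14.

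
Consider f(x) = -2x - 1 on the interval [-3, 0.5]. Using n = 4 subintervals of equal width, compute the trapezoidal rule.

Δx = (0.5 − (-3))/4 = 0.875.
f(-3) = 5, f(-2.125) = 3.25, f(-1.25) = 1.5, f(-0.375) = -0.25, f(0.5) = -2.
T_4 = (Δx/2)·[f(x_0) + 2f(x_1) + 2f(x_2) + 2f(x_3) + f(x_4)].
Sum = 5.25.

5.25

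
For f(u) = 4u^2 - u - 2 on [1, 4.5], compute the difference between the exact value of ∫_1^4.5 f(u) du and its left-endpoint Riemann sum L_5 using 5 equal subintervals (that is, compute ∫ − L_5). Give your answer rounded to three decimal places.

Exact integral: ∫_1^4.5 f(u) du ≈ 103.54167.
L_5 = 78.96.
Error ≈ 103.54167 − 78.96 ≈ 24.582.

24.582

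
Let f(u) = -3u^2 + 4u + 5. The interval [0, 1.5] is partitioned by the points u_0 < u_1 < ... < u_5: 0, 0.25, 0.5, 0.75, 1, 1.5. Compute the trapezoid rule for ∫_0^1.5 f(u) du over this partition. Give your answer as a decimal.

Subinterval widths: 0.25, 0.25, 0.25, 0.25, 0.5.
f(0) = 5, f(0.25) = 5.8125, f(0.5) = 6.25, f(0.75) = 6.3125, f(1) = 6, f(1.5) = 4.25.
On each subinterval the trapezoid contributes (Δu_i/2)·[f(u_{i-1}) + f(u_i)].
Sum = 8.53125.

8.53125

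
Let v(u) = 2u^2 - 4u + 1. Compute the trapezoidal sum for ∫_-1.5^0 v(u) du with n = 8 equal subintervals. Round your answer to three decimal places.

8.268

Δu = (0 − (-1.5))/8 = 0.1875.
v(-1.5) = 11.5, v(-1.3125) = 9.6953125, v(-1.125) = 8.03125, v(-0.9375) = 6.5078125, v(-0.75) = 5.125, v(-0.5625) = 3.8828125, v(-0.375) = 2.78125, v(-0.1875) = 1.8203125, v(0) = 1.
T_8 = (Δu/2)·[v(u_0) + 2v(u_1) + ... + 2v(u_{7}) + v(u_8)].
Sum ≈ 8.268.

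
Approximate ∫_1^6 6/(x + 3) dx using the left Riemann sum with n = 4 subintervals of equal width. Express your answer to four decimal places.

5.4252

Δx = (6 − 1)/4 = 1.25.
Left endpoints: 1, 2.25, 3.5, 4.75.
f(1) = 1.5, f(2.25) = 8/7, f(3.5) = 12/13, f(4.75) = 24/31.
Sum = Δx · [f(1) + f(2.25) + f(3.5) + f(4.75)].
Sum ≈ 5.4252.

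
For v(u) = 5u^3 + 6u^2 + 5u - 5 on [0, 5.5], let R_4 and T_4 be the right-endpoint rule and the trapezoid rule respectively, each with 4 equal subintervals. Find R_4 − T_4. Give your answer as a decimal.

715.6015625

R_4 ≈ 2322.1923828.
T_4 ≈ 1606.5908203.
R_4 − T_4 = 715.6015625.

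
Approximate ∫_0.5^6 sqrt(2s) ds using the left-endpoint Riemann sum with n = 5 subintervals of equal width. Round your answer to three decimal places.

Δs = (6 − 0.5)/5 = 1.1.
Left endpoints: 0.5, 1.6, 2.7, 3.8, 4.9.
f(0.5) ≈ 1.000, f(1.6) ≈ 1.789, f(2.7) ≈ 2.324, f(3.8) ≈ 2.757, f(4.9) ≈ 3.130.
Sum = Δs · [f(0.5) + f(1.6) + f(2.7) + f(3.8) + f(4.9)].
Sum ≈ 12.100.

12.100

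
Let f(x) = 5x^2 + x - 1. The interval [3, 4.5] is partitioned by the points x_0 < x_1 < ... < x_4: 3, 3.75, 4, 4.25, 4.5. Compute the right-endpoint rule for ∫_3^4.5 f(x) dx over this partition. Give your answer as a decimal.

Subinterval widths: 0.75, 0.25, 0.25, 0.25.
Right endpoints: 3.75, 4, 4.25, 4.5.
f(3.75) = 73.0625, f(4) = 83, f(4.25) = 93.5625, f(4.5) = 104.75.
Sum = Σ Δx_i · f(x_i).
Sum = 125.125.

125.125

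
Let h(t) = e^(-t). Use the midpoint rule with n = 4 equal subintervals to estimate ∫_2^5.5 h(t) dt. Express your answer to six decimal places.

Δt = (5.5 − 2)/4 = 0.875.
Midpoints: 2.4375, 3.3125, 4.1875, 5.0625.
h(2.4375) ≈ 0.087379, h(3.3125) ≈ 0.036425, h(4.1875) ≈ 0.015184, h(5.0625) ≈ 0.006330.
Sum = Δt · [h(2.4375) + h(3.3125) + h(4.1875) + h(5.0625)].
Sum ≈ 0.127153.

0.127153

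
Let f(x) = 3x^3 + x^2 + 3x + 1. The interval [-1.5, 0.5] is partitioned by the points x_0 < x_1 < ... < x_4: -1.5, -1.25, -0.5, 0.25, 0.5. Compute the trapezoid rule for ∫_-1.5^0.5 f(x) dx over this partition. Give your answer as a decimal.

-4.09375

Subinterval widths: 0.25, 0.75, 0.75, 0.25.
f(-1.5) = -11.375, f(-1.25) = -7.046875, f(-0.5) = -0.625, f(0.25) = 1.859375, f(0.5) = 3.125.
On each subinterval the trapezoid contributes (Δx_i/2)·[f(x_{i-1}) + f(x_i)].
Sum = -4.09375.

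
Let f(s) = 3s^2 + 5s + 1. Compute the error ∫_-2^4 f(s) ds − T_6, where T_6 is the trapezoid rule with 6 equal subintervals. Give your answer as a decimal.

Exact integral: ∫_-2^4 f(s) ds = 108.
T_6 = 111.
Error = 108 − 111 = -3.

-3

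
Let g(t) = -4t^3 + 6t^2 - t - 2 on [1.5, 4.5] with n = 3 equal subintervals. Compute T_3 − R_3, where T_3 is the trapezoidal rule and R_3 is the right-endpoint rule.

123

T_3 = -259.5.
R_3 = -382.5.
T_3 − R_3 = 123.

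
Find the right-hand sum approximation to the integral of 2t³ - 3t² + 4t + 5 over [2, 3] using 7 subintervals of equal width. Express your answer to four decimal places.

Δt = (3 − 2)/7 = 1/7.
Right endpoints: 15/7, 16/7, 17/7, 18/7, 19/7, 20/7, 3.
f(15/7) = 6680/343, f(16/7) = 7667/343, f(17/7) = 8804/343, f(18/7) = 10103/343, f(19/7) = 11576/343, f(20/7) = 13235/343, f(3) = 44.
Sum = Δt · [f(15/7) + f(16/7) + f(17/7) + ...].
Sum ≈ 30.4694.

30.4694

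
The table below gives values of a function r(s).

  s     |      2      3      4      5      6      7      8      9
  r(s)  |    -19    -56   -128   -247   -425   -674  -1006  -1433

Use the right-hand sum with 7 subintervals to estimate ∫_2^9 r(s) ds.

Δs = 1.
Sum = 1·[(-56) + (-128) + (-247) + (-425) + (-674) + (-1006) + (-1433)] = -3969.

-3969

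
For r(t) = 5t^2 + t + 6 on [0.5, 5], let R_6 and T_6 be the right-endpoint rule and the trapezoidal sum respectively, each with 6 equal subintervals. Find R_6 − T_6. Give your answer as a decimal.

48.09375

R_6 = 297.703125.
T_6 = 249.609375.
R_6 − T_6 = 48.09375.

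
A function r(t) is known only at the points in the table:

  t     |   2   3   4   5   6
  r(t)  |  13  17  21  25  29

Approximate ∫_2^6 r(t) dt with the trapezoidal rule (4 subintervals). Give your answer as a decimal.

Δt = 1.
T_4 = (1/2)·[13 + 2·17 + 2·21 + 2·25 + 29] = 84.

84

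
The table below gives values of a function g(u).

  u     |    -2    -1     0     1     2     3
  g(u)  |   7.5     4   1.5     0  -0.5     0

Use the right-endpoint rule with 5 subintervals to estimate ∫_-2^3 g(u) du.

5

Δu = 1.
Sum = 1·[4 + 1.5 + 0 + (-0.5) + 0] = 5.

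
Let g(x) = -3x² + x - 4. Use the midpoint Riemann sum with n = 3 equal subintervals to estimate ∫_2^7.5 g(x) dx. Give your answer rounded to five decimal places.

-405.12847

Δx = (7.5 − 2)/3 = 11/6.
Midpoints: 35/12, 4.75, 79/12.
g(35/12) = -1277/48, g(4.75) = -66.9375, g(79/12) = -127.4375.
Sum = Δx · [g(35/12) + g(4.75) + g(79/12)].
Sum ≈ -405.12847.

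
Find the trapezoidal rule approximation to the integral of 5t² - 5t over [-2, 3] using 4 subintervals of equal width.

52.34375

Δt = (3 − (-2))/4 = 1.25.
f(-2) = 30, f(-0.75) = 6.5625, f(0.5) = -1.25, f(1.75) = 6.5625, f(3) = 30.
T_4 = (Δt/2)·[f(t_0) + 2f(t_1) + 2f(t_2) + 2f(t_3) + f(t_4)].
Sum = 52.34375.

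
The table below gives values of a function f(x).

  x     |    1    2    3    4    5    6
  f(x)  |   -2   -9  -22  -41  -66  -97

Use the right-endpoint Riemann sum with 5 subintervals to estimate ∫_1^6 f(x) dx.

-235

Δx = 1.
Sum = 1·[(-9) + (-22) + (-41) + (-66) + (-97)] = -235.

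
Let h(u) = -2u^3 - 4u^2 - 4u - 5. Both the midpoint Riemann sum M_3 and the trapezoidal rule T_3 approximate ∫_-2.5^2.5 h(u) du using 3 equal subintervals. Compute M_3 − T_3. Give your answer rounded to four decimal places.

13.8889

M_3 ≈ -62.037037.
T_3 ≈ -75.925926.
M_3 − T_3 ≈ 13.8889.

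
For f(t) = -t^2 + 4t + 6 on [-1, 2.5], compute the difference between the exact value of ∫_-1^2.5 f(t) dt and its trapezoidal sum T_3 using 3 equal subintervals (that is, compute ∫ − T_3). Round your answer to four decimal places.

Exact integral: ∫_-1^2.5 f(t) dt ≈ 25.958333.
T_3 ≈ 25.164352.
Error ≈ 25.958333 − 25.164352 ≈ 0.7940.

0.7940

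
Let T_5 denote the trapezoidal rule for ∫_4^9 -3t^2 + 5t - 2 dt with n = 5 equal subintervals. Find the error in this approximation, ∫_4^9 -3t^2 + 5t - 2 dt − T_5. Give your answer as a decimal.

Exact integral: ∫_4^9 f(t) dt = -512.5.
T_5 = -515.
Error = -512.5 − (-515) = 2.5.

2.5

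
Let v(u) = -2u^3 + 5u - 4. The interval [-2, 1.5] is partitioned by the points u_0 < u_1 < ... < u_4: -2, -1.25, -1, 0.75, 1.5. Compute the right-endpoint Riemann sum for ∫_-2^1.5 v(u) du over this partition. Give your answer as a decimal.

-10.859375

Subinterval widths: 0.75, 0.25, 1.75, 0.75.
Right endpoints: -1.25, -1, 0.75, 1.5.
v(-1.25) = -6.34375, v(-1) = -7, v(0.75) = -1.09375, v(1.5) = -3.25.
Sum = Σ Δu_i · v(u_i).
Sum = -10.859375.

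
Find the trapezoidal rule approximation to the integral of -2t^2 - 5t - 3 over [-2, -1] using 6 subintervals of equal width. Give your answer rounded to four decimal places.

-0.1759

Δt = (-1 − (-2))/6 = 1/6.
f(-2) = -1, f(-11/6) = -5/9, f(-5/3) = -2/9, f(-1.5) = 0, f(-4/3) = 1/9, f(-7/6) = 1/9, f(-1) = 0.
T_6 = (Δt/2)·[f(t_0) + 2f(t_1) + ... + 2f(t_{5}) + f(t_6)].
Sum ≈ -0.1759.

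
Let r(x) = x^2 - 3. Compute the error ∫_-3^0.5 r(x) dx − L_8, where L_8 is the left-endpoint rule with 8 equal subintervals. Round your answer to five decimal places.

Exact integral: ∫_-3^0.5 r(x) dx ≈ -1.4583333.
L_8 ≈ 0.5673828.
Error ≈ -1.4583333 − 0.5673828 ≈ -2.02572.

-2.02572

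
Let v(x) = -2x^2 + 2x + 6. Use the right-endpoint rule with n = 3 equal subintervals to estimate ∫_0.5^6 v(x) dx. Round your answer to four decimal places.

-136.7870

Δx = (6 − 0.5)/3 = 11/6.
Right endpoints: 7/3, 25/6, 6.
v(7/3) = -2/9, v(25/6) = -367/18, v(6) = -54.
Sum = Δx · [v(7/3) + v(25/6) + v(6)].
Sum ≈ -136.7870.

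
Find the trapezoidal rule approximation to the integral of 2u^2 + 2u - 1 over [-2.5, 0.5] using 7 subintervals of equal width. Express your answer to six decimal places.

Δu = (0.5 − (-2.5))/7 = 3/7.
f(-2.5) = 6.5, f(-29/14) = 337/98, f(-23/14) = 109/98, f(-17/14) = -47/98, f(-11/14) = -131/98, f(-5/14) = -143/98, f(1/14) = -83/98, f(0.5) = 0.5.
T_7 = (Δu/2)·[f(u_0) + 2f(u_1) + ... + 2f(u_{6}) + f(u_7)].
Sum ≈ 1.683673.

1.683673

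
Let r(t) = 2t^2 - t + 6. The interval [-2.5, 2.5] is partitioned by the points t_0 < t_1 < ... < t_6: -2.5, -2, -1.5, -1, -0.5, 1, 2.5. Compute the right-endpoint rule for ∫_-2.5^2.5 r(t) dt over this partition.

56.5

Subinterval widths: 0.5, 0.5, 0.5, 0.5, 1.5, 1.5.
Right endpoints: -2, -1.5, -1, -0.5, 1, 2.5.
r(-2) = 16, r(-1.5) = 12, r(-1) = 9, r(-0.5) = 7, r(1) = 7, r(2.5) = 16.
Sum = Σ Δt_i · r(t_i).
Sum = 56.5.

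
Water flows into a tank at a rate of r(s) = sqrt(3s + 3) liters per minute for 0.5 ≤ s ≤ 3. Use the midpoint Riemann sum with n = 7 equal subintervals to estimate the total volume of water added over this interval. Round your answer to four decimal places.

7.1177

Δs = (3 − 0.5)/7 = 5/14.
Midpoints: 19/28, 29/28, 39/28, 1.75, 59/28, 69/28, 79/28.
r(19/28) ≈ 2.2440, r(29/28) ≈ 2.4713, r(39/28) ≈ 2.6793, r(1.75) ≈ 2.8723, r(59/28) ≈ 3.0531, r(69/28) ≈ 3.2238, r(79/28) ≈ 3.3859.
Sum = Δs · [r(19/28) + r(29/28) + r(39/28) + ...].
Sum ≈ 7.1177.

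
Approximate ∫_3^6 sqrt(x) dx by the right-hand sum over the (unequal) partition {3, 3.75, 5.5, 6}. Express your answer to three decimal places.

Subinterval widths: 0.75, 1.75, 0.5.
Right endpoints: 3.75, 5.5, 6.
f(3.75) ≈ 1.936, f(5.5) ≈ 2.345, f(6) ≈ 2.449.
Sum = Σ Δx_i · f(x_i).
Sum ≈ 6.781.

6.781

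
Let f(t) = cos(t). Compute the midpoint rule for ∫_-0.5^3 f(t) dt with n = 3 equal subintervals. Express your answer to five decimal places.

0.65719

Δt = (3 − (-0.5))/3 = 7/6.
Midpoints: 1/12, 1.25, 29/12.
f(1/12) ≈ 0.99653, f(1.25) ≈ 0.31532, f(29/12) ≈ -0.74855.
Sum = Δt · [f(1/12) + f(1.25) + f(29/12)].
Sum ≈ 0.65719.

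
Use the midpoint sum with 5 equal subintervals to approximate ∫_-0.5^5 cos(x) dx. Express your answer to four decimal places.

Δx = (5 − (-0.5))/5 = 1.1.
Midpoints: 0.05, 1.15, 2.25, 3.35, 4.45.
f(0.05) ≈ 0.9988, f(1.15) ≈ 0.4085, f(2.25) ≈ -0.6282, f(3.35) ≈ -0.9784, f(4.45) ≈ -0.2594.
Sum = Δx · [f(0.05) + f(1.15) + f(2.25) + f(3.35) + f(4.45)].
Sum ≈ -0.5046.

-0.5046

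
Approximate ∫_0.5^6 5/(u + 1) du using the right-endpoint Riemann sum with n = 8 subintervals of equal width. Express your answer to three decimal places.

6.884

Δu = (6 − 0.5)/8 = 0.6875.
Right endpoints: 1.1875, 1.875, 2.5625, 3.25, 3.9375, 4.625, 5.3125, 6.
f(1.1875) = 16/7, f(1.875) = 40/23, f(2.5625) = 80/57, f(3.25) = 20/17, f(3.9375) = 80/79, f(4.625) = 8/9, f(5.3125) = 80/101, f(6) = 5/7.
Sum = Δu · [f(1.1875) + f(1.875) + f(2.5625) + ...].
Sum ≈ 6.884.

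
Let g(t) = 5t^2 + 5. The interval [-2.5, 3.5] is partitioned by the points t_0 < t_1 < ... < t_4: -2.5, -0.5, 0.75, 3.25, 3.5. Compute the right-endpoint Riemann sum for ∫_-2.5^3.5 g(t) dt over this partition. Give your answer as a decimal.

Subinterval widths: 2, 1.25, 2.5, 0.25.
Right endpoints: -0.5, 0.75, 3.25, 3.5.
g(-0.5) = 6.25, g(0.75) = 7.8125, g(3.25) = 57.8125, g(3.5) = 66.25.
Sum = Σ Δt_i · g(t_i).
Sum = 183.359375.

183.359375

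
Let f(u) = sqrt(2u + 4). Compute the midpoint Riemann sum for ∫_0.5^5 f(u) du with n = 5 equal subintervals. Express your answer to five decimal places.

Δu = (5 − 0.5)/5 = 0.9.
Midpoints: 0.95, 1.85, 2.75, 3.65, 4.55.
f(0.95) ≈ 2.42899, f(1.85) ≈ 2.77489, f(2.75) ≈ 3.08221, f(3.65) ≈ 3.36155, f(4.55) ≈ 3.61939.
Sum = Δu · [f(0.95) + f(1.85) + f(2.75) + f(3.65) + f(4.55)].
Sum ≈ 13.74032.

13.74032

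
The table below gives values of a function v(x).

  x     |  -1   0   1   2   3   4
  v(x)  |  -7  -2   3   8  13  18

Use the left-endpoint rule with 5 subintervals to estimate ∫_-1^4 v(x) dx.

15

Δx = 1.
Sum = 1·[(-7) + (-2) + 3 + 8 + 13] = 15.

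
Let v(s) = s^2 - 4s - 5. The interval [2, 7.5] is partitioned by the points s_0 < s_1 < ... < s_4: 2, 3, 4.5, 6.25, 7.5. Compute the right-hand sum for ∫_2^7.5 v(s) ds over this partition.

Subinterval widths: 1, 1.5, 1.75, 1.25.
Right endpoints: 3, 4.5, 6.25, 7.5.
v(3) = -8, v(4.5) = -2.75, v(6.25) = 9.0625, v(7.5) = 21.25.
Sum = Σ Δs_i · v(s_i).
Sum = 30.296875.

30.296875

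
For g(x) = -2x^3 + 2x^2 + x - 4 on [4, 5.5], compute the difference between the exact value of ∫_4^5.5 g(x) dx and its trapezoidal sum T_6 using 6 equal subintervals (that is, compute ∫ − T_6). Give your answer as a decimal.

Exact integral: ∫_4^5.5 g(x) dx = -260.15625.
T_6 = -260.5703125.
Error = -260.15625 − (-260.5703125) = 0.4140625.

0.4140625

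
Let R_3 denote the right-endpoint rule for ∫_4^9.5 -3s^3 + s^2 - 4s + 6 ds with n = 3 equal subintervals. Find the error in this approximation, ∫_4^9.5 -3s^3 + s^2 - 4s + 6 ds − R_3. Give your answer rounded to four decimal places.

Exact integral: ∫_4^9.5 f(s) ds ≈ -5767.838542.
R_3 ≈ -8085.814815.
Error ≈ -5767.838542 − (-8085.814815) ≈ 2317.9763.

2317.9763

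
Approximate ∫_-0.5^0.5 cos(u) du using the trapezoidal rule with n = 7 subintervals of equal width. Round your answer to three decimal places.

Δu = (0.5 − (-0.5))/7 = 1/7.
f(-0.5) ≈ 0.878, f(-5/14) ≈ 0.937, f(-3/14) ≈ 0.977, f(-1/14) ≈ 0.997, f(1/14) ≈ 0.997, f(3/14) ≈ 0.977, f(5/14) ≈ 0.937, f(0.5) ≈ 0.878.
T_7 = (Δu/2)·[f(u_0) + 2f(u_1) + ... + 2f(u_{6}) + f(u_7)].
Sum ≈ 0.957.

0.957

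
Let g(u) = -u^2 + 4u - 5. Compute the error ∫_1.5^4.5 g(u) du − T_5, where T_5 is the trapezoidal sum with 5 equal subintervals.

Exact integral: ∫_1.5^4.5 g(u) du = -8.25.
T_5 = -8.43.
Error = -8.25 − (-8.43) = 0.18.

0.18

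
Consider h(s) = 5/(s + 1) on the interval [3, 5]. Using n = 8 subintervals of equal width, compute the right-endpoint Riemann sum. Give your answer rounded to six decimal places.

1.976146

Δs = (5 − 3)/8 = 0.25.
Right endpoints: 3.25, 3.5, 3.75, 4, 4.25, 4.5, 4.75, 5.
h(3.25) = 20/17, h(3.5) = 10/9, h(3.75) = 20/19, h(4) = 1, h(4.25) = 20/21, h(4.5) = 10/11, h(4.75) = 20/23, h(5) = 5/6.
Sum = Δs · [h(3.25) + h(3.5) + h(3.75) + ...].
Sum ≈ 1.976146.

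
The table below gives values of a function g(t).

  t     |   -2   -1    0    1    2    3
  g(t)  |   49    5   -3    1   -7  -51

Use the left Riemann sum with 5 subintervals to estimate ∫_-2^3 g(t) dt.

Δt = 1.
Sum = 1·[49 + 5 + (-3) + 1 + (-7)] = 45.

45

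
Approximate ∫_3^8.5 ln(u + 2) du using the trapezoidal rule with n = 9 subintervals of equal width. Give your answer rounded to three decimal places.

Δu = (8.5 − 3)/9 = 11/18.
f(3) ≈ 1.609, f(65/18) ≈ 1.725, f(38/9) ≈ 1.828, f(29/6) ≈ 1.922, f(49/9) ≈ 2.007, f(109/18) ≈ 2.086, f(20/3) ≈ 2.159, f(131/18) ≈ 2.228, f(71/9) ≈ 2.291, f(8.5) ≈ 2.351.
T_9 = (Δu/2)·[f(u_0) + 2f(u_1) + ... + 2f(u_{8}) + f(u_9)].
Sum ≈ 11.139.

11.139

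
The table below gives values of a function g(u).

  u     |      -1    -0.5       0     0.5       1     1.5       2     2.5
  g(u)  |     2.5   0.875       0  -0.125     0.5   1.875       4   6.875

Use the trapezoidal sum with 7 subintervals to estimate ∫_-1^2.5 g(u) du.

5.90625

Δu = 0.5.
T_7 = (0.5/2)·[2.5 + 2·0.875 + 2·0 + 2·(-0.125) + 2·0.5 + 2·1.875 + 2·4 + 6.875] = 5.90625.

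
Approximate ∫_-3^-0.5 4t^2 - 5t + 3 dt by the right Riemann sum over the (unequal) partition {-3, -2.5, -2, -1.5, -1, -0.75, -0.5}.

Subinterval widths: 0.5, 0.5, 0.5, 0.5, 0.25, 0.25.
Right endpoints: -2.5, -2, -1.5, -1, -0.75, -0.5.
f(-2.5) = 40.5, f(-2) = 29, f(-1.5) = 19.5, f(-1) = 12, f(-0.75) = 9, f(-0.5) = 6.5.
Sum = Σ Δt_i · f(t_i).
Sum = 54.375.

54.375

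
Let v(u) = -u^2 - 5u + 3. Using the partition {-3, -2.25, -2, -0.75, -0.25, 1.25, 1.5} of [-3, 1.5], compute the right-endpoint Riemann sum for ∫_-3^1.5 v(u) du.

10.0625

Subinterval widths: 0.75, 0.25, 1.25, 0.5, 1.5, 0.25.
Right endpoints: -2.25, -2, -0.75, -0.25, 1.25, 1.5.
v(-2.25) = 9.1875, v(-2) = 9, v(-0.75) = 6.1875, v(-0.25) = 4.1875, v(1.25) = -4.8125, v(1.5) = -6.75.
Sum = Σ Δu_i · v(u_i).
Sum = 10.0625.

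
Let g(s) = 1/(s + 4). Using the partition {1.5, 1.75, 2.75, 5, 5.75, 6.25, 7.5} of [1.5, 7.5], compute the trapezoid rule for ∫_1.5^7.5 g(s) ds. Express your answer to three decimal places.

Subinterval widths: 0.25, 1, 2.25, 0.75, 0.5, 1.25.
g(1.5) = 2/11, g(1.75) = 4/23, g(2.75) = 4/27, g(5) = 1/9, g(5.75) = 4/39, g(6.25) = 4/41, g(7.5) = 2/23.
On each subinterval the trapezoid contributes (Δs_i/2)·[g(s_{i-1}) + g(s_i)].
Sum ≈ 0.743.

0.743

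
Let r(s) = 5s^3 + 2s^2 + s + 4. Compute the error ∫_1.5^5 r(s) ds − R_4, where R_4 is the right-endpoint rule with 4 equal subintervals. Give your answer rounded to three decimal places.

Exact integral: ∫_1.5^5 r(s) ds ≈ 881.38021.
R_4 ≈ 1191.53809.
Error ≈ 881.38021 − 1191.53809 ≈ -310.158.

-310.158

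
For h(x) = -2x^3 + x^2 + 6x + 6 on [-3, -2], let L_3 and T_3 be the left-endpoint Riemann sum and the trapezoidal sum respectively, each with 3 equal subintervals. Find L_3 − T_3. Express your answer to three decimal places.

6.167

L_3 ≈ 36.29630.
T_3 ≈ 30.12963.
L_3 − T_3 ≈ 6.167.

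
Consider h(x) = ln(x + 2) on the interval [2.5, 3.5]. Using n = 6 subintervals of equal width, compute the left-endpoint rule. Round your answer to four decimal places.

1.5910

Δx = (3.5 − 2.5)/6 = 1/6.
Left endpoints: 2.5, 8/3, 17/6, 3, 19/6, 10/3.
h(2.5) ≈ 1.5041, h(8/3) ≈ 1.5404, h(17/6) ≈ 1.5755, h(3) ≈ 1.6094, h(19/6) ≈ 1.6422, h(10/3) ≈ 1.6740.
Sum = Δx · [h(2.5) + h(8/3) + h(17/6) + ...].
Sum ≈ 1.5910.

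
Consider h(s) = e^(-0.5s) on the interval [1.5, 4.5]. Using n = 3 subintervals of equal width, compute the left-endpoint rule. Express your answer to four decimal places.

0.9326

Δs = (4.5 − 1.5)/3 = 1.
Left endpoints: 1.5, 2.5, 3.5.
h(1.5) ≈ 0.4724, h(2.5) ≈ 0.2865, h(3.5) ≈ 0.1738.
Sum = Δs · [h(1.5) + h(2.5) + h(3.5)].
Sum ≈ 0.9326.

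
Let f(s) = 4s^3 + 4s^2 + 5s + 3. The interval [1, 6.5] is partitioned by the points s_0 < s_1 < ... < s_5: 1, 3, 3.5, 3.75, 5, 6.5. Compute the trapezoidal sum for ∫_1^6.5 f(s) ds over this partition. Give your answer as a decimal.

Subinterval widths: 2, 0.5, 0.25, 1.25, 1.5.
f(1) = 16, f(3) = 162, f(3.5) = 241, f(3.75) = 288.9375, f(5) = 628, f(6.5) = 1303.
On each subinterval the trapezoid contributes (Δs_i/2)·[f(s_{i-1}) + f(s_i)].
Sum = 2366.328125.

2366.328125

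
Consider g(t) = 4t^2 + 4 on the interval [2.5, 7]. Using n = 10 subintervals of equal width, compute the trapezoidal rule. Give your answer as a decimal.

455.1075

Δt = (7 − 2.5)/10 = 0.45.
g(2.5) = 29, g(2.95) = 38.81, g(3.4) = 50.24, g(3.85) = 63.29, g(4.3) = 77.96, g(4.75) = 94.25, g(5.2) = 112.16, g(5.65) = 131.69, g(6.1) = 152.84, g(6.55) = 175.61, g(7) = 200.
T_10 = (Δt/2)·[g(t_0) + 2g(t_1) + ... + 2g(t_{9}) + g(t_10)].
Sum = 455.1075.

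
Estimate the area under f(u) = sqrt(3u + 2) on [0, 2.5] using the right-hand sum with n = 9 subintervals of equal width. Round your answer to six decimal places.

Δu = (2.5 − 0)/9 = 5/18.
Right endpoints: 5/18, 5/9, 5/6, 10/9, 25/18, 5/3, 35/18, 20/9, 2.5.
f(5/18) ≈ 1.683251, f(5/9) ≈ 1.914854, f(5/6) ≈ 2.121320, f(10/9) ≈ 2.309401, f(25/18) ≈ 2.483277, f(5/3) ≈ 2.645751, f(35/18) ≈ 2.798809, f(20/9) ≈ 2.943920, f(2.5) ≈ 3.082207.
Sum = Δu · [f(5/18) + f(5/9) + f(5/6) + ...].
Sum ≈ 6.106331.

6.106331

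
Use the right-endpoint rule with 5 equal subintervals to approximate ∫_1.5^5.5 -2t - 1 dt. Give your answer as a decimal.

Δt = (5.5 − 1.5)/5 = 0.8.
Right endpoints: 2.3, 3.1, 3.9, 4.7, 5.5.
f(2.3) = -5.6, f(3.1) = -7.2, f(3.9) = -8.8, f(4.7) = -10.4, f(5.5) = -12.
Sum = Δt · [f(2.3) + f(3.1) + f(3.9) + f(4.7) + f(5.5)].
Sum = -35.2.

-35.2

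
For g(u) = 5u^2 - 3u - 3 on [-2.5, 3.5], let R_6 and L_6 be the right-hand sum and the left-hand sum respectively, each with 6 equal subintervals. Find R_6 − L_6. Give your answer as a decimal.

12

R_6 = 81.5.
L_6 = 69.5.
R_6 − L_6 = 12.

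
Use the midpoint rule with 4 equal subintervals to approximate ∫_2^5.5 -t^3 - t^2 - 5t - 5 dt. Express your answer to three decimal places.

Δt = (5.5 − 2)/4 = 0.875.
Midpoints: 2.4375, 3.3125, 4.1875, 5.0625.
f(2.4375) = -154055/4096, f(3.3125) = -282141/4096, f(4.1875) = -478827/4096, f(5.0625) = -760577/4096.
Sum = Δt · [f(2.4375) + f(3.3125) + f(4.1875) + f(5.0625)].
Sum ≈ -357.947.

-357.947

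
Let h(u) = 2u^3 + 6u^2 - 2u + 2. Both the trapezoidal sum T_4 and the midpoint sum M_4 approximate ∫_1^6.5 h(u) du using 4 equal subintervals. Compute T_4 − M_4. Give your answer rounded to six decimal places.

T_4 ≈ 1458.42382812.
M_4 ≈ 1384.33496094.
T_4 − M_4 ≈ 74.088867.

74.088867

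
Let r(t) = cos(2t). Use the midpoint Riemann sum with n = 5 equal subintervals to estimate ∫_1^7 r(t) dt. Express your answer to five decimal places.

0.05234

Δt = (7 − 1)/5 = 1.2.
Midpoints: 1.6, 2.8, 4, 5.2, 6.4.
r(1.6) ≈ -0.99829, r(2.8) ≈ 0.77557, r(4) ≈ -0.14550, r(5.2) ≈ -0.56098, r(6.4) ≈ 0.97283.
Sum = Δt · [r(1.6) + r(2.8) + r(4) + r(5.2) + r(6.4)].
Sum ≈ 0.05234.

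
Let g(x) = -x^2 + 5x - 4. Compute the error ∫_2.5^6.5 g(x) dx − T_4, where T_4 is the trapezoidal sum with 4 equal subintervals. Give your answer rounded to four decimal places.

Exact integral: ∫_2.5^6.5 g(x) dx ≈ -12.333333.
T_4 = -13.
Error ≈ -12.333333 − (-13) ≈ 0.6667.

0.6667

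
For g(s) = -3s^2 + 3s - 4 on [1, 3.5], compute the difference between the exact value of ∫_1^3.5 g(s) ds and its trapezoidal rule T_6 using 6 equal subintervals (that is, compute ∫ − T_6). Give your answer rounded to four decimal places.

0.2170

Exact integral: ∫_1^3.5 g(s) ds = -35.
T_6 ≈ -35.217014.
Error ≈ -35 − (-35.217014) ≈ 0.2170.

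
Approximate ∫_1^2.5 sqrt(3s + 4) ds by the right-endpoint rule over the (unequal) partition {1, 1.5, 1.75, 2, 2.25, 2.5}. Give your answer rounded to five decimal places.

4.67612

Subinterval widths: 0.5, 0.25, 0.25, 0.25, 0.25.
Right endpoints: 1.5, 1.75, 2, 2.25, 2.5.
f(1.5) ≈ 2.91548, f(1.75) ≈ 3.04138, f(2) ≈ 3.16228, f(2.25) ≈ 3.27872, f(2.5) ≈ 3.39116.
Sum = Σ Δs_i · f(s_i).
Sum ≈ 4.67612.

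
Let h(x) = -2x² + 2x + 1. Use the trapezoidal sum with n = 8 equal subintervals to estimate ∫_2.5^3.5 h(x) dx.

-11.171875

Δx = (3.5 − 2.5)/8 = 0.125.
h(2.5) = -6.5, h(2.625) = -7.53125, h(2.75) = -8.625, h(2.875) = -9.78125, h(3) = -11, h(3.125) = -12.28125, h(3.25) = -13.625, h(3.375) = -15.03125, h(3.5) = -16.5.
T_8 = (Δx/2)·[h(x_0) + 2h(x_1) + ... + 2h(x_{7}) + h(x_8)].
Sum = -11.171875.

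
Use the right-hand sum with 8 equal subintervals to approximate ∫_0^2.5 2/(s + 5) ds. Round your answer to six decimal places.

Δs = (2.5 − 0)/8 = 0.3125.
Right endpoints: 0.3125, 0.625, 0.9375, 1.25, 1.5625, 1.875, 2.1875, 2.5.
f(0.3125) = 32/85, f(0.625) = 16/45, f(0.9375) = 32/95, f(1.25) = 0.32, f(1.5625) = 32/105, f(1.875) = 16/55, f(2.1875) = 32/115, f(2.5) = 4/15.
Sum = Δs · [f(0.3125) + f(0.625) + f(0.9375) + ...].
Sum ≈ 0.790458.

0.790458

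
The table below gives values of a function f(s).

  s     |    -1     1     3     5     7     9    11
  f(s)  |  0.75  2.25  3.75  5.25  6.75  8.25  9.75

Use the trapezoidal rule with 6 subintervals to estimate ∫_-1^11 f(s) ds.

Δs = 2.
T_6 = (2/2)·[0.75 + 2·2.25 + 2·3.75 + 2·5.25 + 2·6.75 + 2·8.25 + 9.75] = 63.

63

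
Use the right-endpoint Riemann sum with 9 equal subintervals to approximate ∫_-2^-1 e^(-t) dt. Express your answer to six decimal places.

4.416091

Δt = (-1 − (-2))/9 = 1/9.
Right endpoints: -17/9, -16/9, -5/3, -14/9, -13/9, -4/3, -11/9, -10/9, -1.
f(-17/9) ≈ 6.612018, f(-16/9) ≈ 5.916694, f(-5/3) ≈ 5.294490, f(-14/9) ≈ 4.737718, f(-13/9) ≈ 4.239496, f(-4/3) ≈ 3.793668, f(-11/9) ≈ 3.394723, f(-10/9) ≈ 3.037732, f(-1) ≈ 2.718282.
Sum = Δt · [f(-17/9) + f(-16/9) + f(-5/3) + ...].
Sum ≈ 4.416091.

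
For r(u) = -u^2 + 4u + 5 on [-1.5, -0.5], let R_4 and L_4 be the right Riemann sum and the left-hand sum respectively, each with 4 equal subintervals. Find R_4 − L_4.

1.5

R_4 = 0.65625.
L_4 = -0.84375.
R_4 − L_4 = 1.5.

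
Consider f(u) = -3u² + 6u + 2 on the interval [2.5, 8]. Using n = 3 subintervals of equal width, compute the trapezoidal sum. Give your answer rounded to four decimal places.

-321.3681

Δu = (8 − 2.5)/3 = 11/6.
f(2.5) = -1.75, f(13/3) = -85/3, f(37/6) = -901/12, f(8) = -142.
T_3 = (Δu/2)·[f(u_0) + 2f(u_1) + 2f(u_2) + f(u_3)].
Sum ≈ -321.3681.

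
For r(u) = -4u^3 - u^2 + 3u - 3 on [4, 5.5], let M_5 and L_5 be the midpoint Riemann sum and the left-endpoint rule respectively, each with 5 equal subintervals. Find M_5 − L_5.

M_5 = -675.66.
L_5 = -614.73.
M_5 − L_5 = -60.93.

-60.93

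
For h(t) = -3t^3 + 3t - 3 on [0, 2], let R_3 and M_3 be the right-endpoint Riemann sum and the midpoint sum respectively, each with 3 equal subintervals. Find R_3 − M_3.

R_3 ≈ -19.333333.
M_3 ≈ -11.333333.
R_3 − M_3 = -8.

-8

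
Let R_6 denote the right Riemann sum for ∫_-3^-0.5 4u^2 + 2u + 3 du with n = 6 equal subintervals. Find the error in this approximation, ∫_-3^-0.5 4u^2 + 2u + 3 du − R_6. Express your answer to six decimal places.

5.960648

Exact integral: ∫_-3^-0.5 f(u) du ≈ 34.58333333.
R_6 ≈ 28.62268519.
Error ≈ 34.58333333 − 28.62268519 ≈ 5.960648.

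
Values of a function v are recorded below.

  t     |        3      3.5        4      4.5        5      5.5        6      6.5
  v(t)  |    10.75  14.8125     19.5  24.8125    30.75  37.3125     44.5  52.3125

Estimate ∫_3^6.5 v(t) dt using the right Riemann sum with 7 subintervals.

Δt = 0.5.
Sum = 0.5·[14.8125 + 19.5 + 24.8125 + 30.75 + 37.3125 + 44.5 + 52.3125] = 112.

112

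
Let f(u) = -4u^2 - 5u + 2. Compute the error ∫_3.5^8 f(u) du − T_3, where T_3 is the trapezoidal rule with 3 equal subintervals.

6.75

Exact integral: ∫_3.5^8 f(u) du = -745.875.
T_3 = -752.625.
Error = -745.875 − (-752.625) = 6.75.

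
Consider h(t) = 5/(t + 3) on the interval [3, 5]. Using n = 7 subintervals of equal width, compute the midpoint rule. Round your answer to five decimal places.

1.43820

Δt = (5 − 3)/7 = 2/7.
Midpoints: 22/7, 24/7, 26/7, 4, 30/7, 32/7, 34/7.
h(22/7) = 35/43, h(24/7) = 7/9, h(26/7) = 35/47, h(4) = 5/7, h(30/7) = 35/51, h(32/7) = 35/53, h(34/7) = 7/11.
Sum = Δt · [h(22/7) + h(24/7) + h(26/7) + ...].
Sum ≈ 1.43820.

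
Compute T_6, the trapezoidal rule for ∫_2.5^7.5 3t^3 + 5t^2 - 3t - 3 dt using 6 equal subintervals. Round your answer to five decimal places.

Δt = (7.5 − 2.5)/6 = 5/6.
f(2.5) = 67.625, f(10/3) = 461/3, f(25/6) = 20759/72, f(5) = 482, f(35/6) = 745.125, f(20/3) = 9793/9, f(7.5) = 1521.375.
T_6 = (Δt/2)·[f(t_0) + 2f(t_1) + ... + 2f(t_{5}) + f(t_6)].
Sum ≈ 2959.76852.

2959.76852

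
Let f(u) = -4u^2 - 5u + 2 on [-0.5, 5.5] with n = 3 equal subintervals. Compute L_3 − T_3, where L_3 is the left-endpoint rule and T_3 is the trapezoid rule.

150

L_3 = -151.
T_3 = -301.
L_3 − T_3 = 150.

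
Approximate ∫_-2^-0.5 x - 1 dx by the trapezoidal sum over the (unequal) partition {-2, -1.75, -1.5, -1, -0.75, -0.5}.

-3.375

Subinterval widths: 0.25, 0.25, 0.5, 0.25, 0.25.
f(-2) = -3, f(-1.75) = -2.75, f(-1.5) = -2.5, f(-1) = -2, f(-0.75) = -1.75, f(-0.5) = -1.5.
On each subinterval the trapezoid contributes (Δx_i/2)·[f(x_{i-1}) + f(x_i)].
Sum = -3.375.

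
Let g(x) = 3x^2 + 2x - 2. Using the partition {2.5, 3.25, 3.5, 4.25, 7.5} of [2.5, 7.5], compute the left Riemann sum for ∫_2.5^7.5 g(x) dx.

Subinterval widths: 0.75, 0.25, 0.75, 3.25.
Left endpoints: 2.5, 3.25, 3.5, 4.25.
g(2.5) = 21.75, g(3.25) = 36.1875, g(3.5) = 41.75, g(4.25) = 60.6875.
Sum = Σ Δx_i · g(x_i).
Sum = 253.90625.

253.90625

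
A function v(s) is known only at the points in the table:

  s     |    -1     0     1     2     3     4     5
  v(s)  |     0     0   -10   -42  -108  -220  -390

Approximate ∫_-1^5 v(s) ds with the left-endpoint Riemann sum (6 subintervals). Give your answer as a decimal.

Δs = 1.
Sum = 1·[0 + 0 + (-10) + (-42) + (-108) + (-220)] = -380.

-380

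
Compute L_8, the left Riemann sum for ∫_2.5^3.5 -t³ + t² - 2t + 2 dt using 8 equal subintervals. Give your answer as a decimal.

Δt = (3.5 − 2.5)/8 = 0.125.
Left endpoints: 2.5, 2.625, 2.75, 2.875, 3, 3.125, 3.25, 3.375.
f(2.5) = -12.375, f(2.625) = -7397/512, f(2.75) = -16.734375, f(2.875) = -9855/512, f(3) = -22, f(3.125) = -12801/512, f(3.25) = -28.265625, f(3.375) = -16283/512.
Sum = Δt · [f(2.5) + f(2.625) + f(2.75) + ...].
Sum = -21.234375.

-21.234375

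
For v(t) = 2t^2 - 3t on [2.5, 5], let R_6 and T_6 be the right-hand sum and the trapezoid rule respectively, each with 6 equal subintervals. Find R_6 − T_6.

R_6 ≈ 51.18634259.
T_6 ≈ 44.93634259.
R_6 − T_6 = 6.25.

6.25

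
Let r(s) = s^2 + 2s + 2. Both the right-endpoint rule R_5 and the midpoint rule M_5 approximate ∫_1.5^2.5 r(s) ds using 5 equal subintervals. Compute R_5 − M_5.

0.61

R_5 = 10.69.
M_5 = 10.08.
R_5 − M_5 = 0.61.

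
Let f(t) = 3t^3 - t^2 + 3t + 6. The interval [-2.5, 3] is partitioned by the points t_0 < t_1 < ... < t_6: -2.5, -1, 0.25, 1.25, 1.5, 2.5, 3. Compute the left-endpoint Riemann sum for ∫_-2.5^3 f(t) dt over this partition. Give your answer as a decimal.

Subinterval widths: 1.5, 1.25, 1, 0.25, 1, 0.5.
Left endpoints: -2.5, -1, 0.25, 1.25, 1.5, 2.5.
f(-2.5) = -54.625, f(-1) = -1, f(0.25) = 6.734375, f(1.25) = 14.046875, f(1.5) = 18.375, f(2.5) = 54.125.
Sum = Σ Δt_i · f(t_i).
Sum = -27.50390625.

-27.50390625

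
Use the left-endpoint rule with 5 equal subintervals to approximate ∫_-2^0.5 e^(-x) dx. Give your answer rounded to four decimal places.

8.6189

Δx = (0.5 − (-2))/5 = 0.5.
Left endpoints: -2, -1.5, -1, -0.5, 0.
f(-2) ≈ 7.3891, f(-1.5) ≈ 4.4817, f(-1) ≈ 2.7183, f(-0.5) ≈ 1.6487, f(0) ≈ 1.0000.
Sum = Δx · [f(-2) + f(-1.5) + f(-1) + f(-0.5) + f(0)].
Sum ≈ 8.6189.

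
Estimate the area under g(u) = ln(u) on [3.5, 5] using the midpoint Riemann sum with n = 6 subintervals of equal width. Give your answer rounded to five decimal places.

2.16274

Δu = (5 − 3.5)/6 = 0.25.
Midpoints: 3.625, 3.875, 4.125, 4.375, 4.625, 4.875.
g(3.625) ≈ 1.28785, g(3.875) ≈ 1.35455, g(4.125) ≈ 1.41707, g(4.375) ≈ 1.47591, g(4.625) ≈ 1.53148, g(4.875) ≈ 1.58412.
Sum = Δu · [g(3.625) + g(3.875) + g(4.125) + ...].
Sum ≈ 2.16274.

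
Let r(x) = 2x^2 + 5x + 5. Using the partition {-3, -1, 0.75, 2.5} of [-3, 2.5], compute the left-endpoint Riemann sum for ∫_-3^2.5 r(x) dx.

36.78125

Subinterval widths: 2, 1.75, 1.75.
Left endpoints: -3, -1, 0.75.
r(-3) = 8, r(-1) = 2, r(0.75) = 9.875.
Sum = Σ Δx_i · r(x_i).
Sum = 36.78125.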